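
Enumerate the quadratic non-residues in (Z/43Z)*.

2, 3, 5, 7, 8, 12, 18, 19, 20, 22, 26, 27, 28, 29, 30, 32, 33, 34, 37, 39, 42

Square k = 1,…,21 (k and 43−k give the same square):
1²=1, 2²=4, 3²=9, 4²=16, 5²=25, 6²=36, 7²≡6, 8²≡21, 9²≡38, 10²≡14, 11²≡35, 12²≡15, 13²≡40, 14²≡24, 15²≡10, 16²≡41, 17²≡31, 18²≡23, 19²≡17, 20²≡13, 21²≡11 (mod 43).
The residues are {1, 4, 6, 9, 10, 11, 13, 14, 15, 16, 17, 21, 23, 24, 25, 31, 35, 36, 38, 40, 41}; the non-residues are the remaining 21 nonzero classes.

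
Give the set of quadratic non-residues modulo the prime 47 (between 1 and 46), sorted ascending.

Square k = 1,…,23 (k and 47−k give the same square):
1²=1, 2²=4, 3²=9, 4²=16, 5²=25, 6²=36, 7²≡2, 8²≡17, 9²≡34, 10²≡6, 11²≡27, 12²≡3, 13²≡28, 14²≡8, 15²≡37, 16²≡21, 17²≡7, 18²≡42, 19²≡32, 20²≡24, 21²≡18, 22²≡14, 23²≡12 (mod 47).
The residues are {1, 2, 3, 4, 6, 7, 8, 9, 12, 14, 16, 17, 18, 21, 24, 25, 27, 28, 32, 34, 36, 37, 42}; the non-residues are the remaining 23 nonzero classes.

5,10,11,13,15,19,20,22,23,26,29,30,31,33,35,38,39,40,41,43,44,45,46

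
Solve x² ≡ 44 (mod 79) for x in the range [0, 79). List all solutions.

Since 79 ≡ 3 (mod 4), a square root of 44 is 44^((79+1)/4) = 44^20 mod 79.
Repeated squaring: 44^2≡40, 44^4≡20, 44^8≡5, 44^16≡25 (mod 79).
44^20 = 44^(16+4) ≡ 26 (mod 79).
Check: 26² = 676 ≡ 44 (mod 79). The two roots are 26 and 53.

26, 53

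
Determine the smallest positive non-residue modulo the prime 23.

(2/23) = +1, so 2 is a residue.
(3/23) = +1, so 3 is a residue.
(4/23) = +1, so 4 is a residue.
(5/23) = −1, so 5 is the smallest positive non-residue mod 23.

5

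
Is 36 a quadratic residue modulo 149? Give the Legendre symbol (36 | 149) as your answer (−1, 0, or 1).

Euler's criterion: (36/149) ≡ 36^74 (mod 149).
36^2 ≡ 104 (mod 149)
36^4 ≡ 88 (mod 149)
36^8 ≡ 145 (mod 149)
36^16 ≡ 16 (mod 149)
36^32 ≡ 107 (mod 149)
36^64 ≡ 125 (mod 149)
36^74 = 36^(64+8+2) ≡ 1 (mod 149).
Result is 1, so (36/149) = 1.

1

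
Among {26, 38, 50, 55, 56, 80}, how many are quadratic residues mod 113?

(26/113) = +1 → QR.
(38/113) = -1 → non-residue.
(50/113) = +1 → QR.
(55/113) = -1 → non-residue.
(56/113) = +1 → QR.
(80/113) = -1 → non-residue.
Total quadratic residues among the 6: 3.

3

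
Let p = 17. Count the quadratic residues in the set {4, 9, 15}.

(4/17) = +1 → QR.
(9/17) = +1 → QR.
(15/17) = +1 → QR.
Total quadratic residues among the 3: 3.

3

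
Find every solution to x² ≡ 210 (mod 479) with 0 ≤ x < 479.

230, 249

Since 479 ≡ 3 (mod 4), a square root of 210 is 210^((479+1)/4) = 210^120 mod 479.
Repeated squaring: 210^2≡32, 210^4≡66, 210^8≡45, 210^16≡109, 210^32≡385, 210^64≡214 (mod 479).
210^120 = 210^(64+32+16+8) ≡ 230 (mod 479).
Check: 230² = 52900 ≡ 210 (mod 479). The two roots are 230 and 249.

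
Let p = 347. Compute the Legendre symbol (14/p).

Pull out 2: since 347 ≡ 3 (mod 8), (2/347) = -1.
Reciprocity: 7 ≡ 3 and 347 ≡ 3 (mod 4), so (7/347) = −(347/7).
Reduce top mod 7: now compute (4/7).
Pull out 2^2: since 7 ≡ 7 (mod 8), (2/7) = +1, so (2/7)^2 = +1.
Reached (1/7) = 1. Collecting the sign flips along the way, the symbol is +1.

1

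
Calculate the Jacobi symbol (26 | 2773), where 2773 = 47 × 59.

Pull out 2: since 2773 ≡ 5 (mod 8), (2/2773) = -1.
Reciprocity: 13 ≡ 1 and 2773 ≡ 1 (mod 4), so (13/2773) = +(2773/13).
Reduce top mod 13: now compute (4/13).
Pull out 2^2: since 13 ≡ 5 (mod 8), (2/13) = -1, so (2/13)^2 = +1.
Reached (1/13) = 1. Collecting the sign flips along the way, the symbol is -1.

-1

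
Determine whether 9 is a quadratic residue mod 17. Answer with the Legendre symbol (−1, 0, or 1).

1

Euler's criterion: (9/17) ≡ 9^8 (mod 17).
9^2 ≡ 13 (mod 17)
9^4 ≡ 16 (mod 17)
9^8 ≡ 1 (mod 17)
9^8 = 9^(8) ≡ 1 (mod 17).
Result is 1, so (9/17) = 1.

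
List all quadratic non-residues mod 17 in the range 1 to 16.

3, 5, 6, 7, 10, 11, 12, 14

Square k = 1,…,8 (k and 17−k give the same square):
1²=1, 2²=4, 3²=9, 4²=16, 5²≡8, 6²≡2, 7²≡15, 8²≡13 (mod 17).
The residues are {1, 2, 4, 8, 9, 13, 15, 16}; the non-residues are the remaining 8 nonzero classes.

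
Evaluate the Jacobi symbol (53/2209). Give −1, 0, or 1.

1

Reciprocity: 53 ≡ 1 and 2209 ≡ 1 (mod 4), so (53/2209) = +(2209/53).
Reduce top mod 53: now compute (36/53).
Pull out 2^2: since 53 ≡ 5 (mod 8), (2/53) = -1, so (2/53)^2 = +1.
Reciprocity: 9 ≡ 1 and 53 ≡ 1 (mod 4), so (9/53) = +(53/9).
Reduce top mod 9: now compute (8/9).
Pull out 2^3: since 9 ≡ 1 (mod 8), (2/9) = +1, so (2/9)^3 = +1.
Reached (1/9) = 1. Collecting the sign flips along the way, the symbol is +1.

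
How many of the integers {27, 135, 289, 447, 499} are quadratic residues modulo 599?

(27/599) = +1 → QR.
(135/599) = +1 → QR.
(289/599) = +1 → QR.
(447/599) = -1 → non-residue.
(499/599) = -1 → non-residue.
Total quadratic residues among the 5: 3.

3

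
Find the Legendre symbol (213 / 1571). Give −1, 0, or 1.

-1

Reciprocity: 213 ≡ 1 and 1571 ≡ 3 (mod 4), so (213/1571) = +(1571/213).
Reduce top mod 213: now compute (80/213).
Pull out 2^4: since 213 ≡ 5 (mod 8), (2/213) = -1, so (2/213)^4 = +1.
Reciprocity: 5 ≡ 1 and 213 ≡ 1 (mod 4), so (5/213) = +(213/5).
Reduce top mod 5: now compute (3/5).
Reciprocity: 3 ≡ 3 and 5 ≡ 1 (mod 4), so (3/5) = +(5/3).
Reduce top mod 3: now compute (2/3).
Pull out 2: since 3 ≡ 3 (mod 8), (2/3) = -1.
Reached (1/3) = 1. Collecting the sign flips along the way, the symbol is -1.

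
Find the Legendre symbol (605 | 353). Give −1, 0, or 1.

First reduce: 605 ≡ 252 (mod 353).
Pull out 2^2: since 353 ≡ 1 (mod 8), (2/353) = +1, so (2/353)^2 = +1.
Reciprocity: 63 ≡ 3 and 353 ≡ 1 (mod 4), so (63/353) = +(353/63).
Reduce top mod 63: now compute (38/63).
Pull out 2: since 63 ≡ 7 (mod 8), (2/63) = +1.
Reciprocity: 19 ≡ 3 and 63 ≡ 3 (mod 4), so (19/63) = −(63/19).
Reduce top mod 19: now compute (6/19).
Pull out 2: since 19 ≡ 3 (mod 8), (2/19) = -1.
Reciprocity: 3 ≡ 3 and 19 ≡ 3 (mod 4), so (3/19) = −(19/3).
Reduce top mod 3: now compute (1/3).
Reached (1/3) = 1. Collecting the sign flips along the way, the symbol is -1.

-1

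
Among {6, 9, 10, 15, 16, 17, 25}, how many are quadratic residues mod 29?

(6/29) = +1 → QR.
(9/29) = +1 → QR.
(10/29) = -1 → non-residue.
(15/29) = -1 → non-residue.
(16/29) = +1 → QR.
(17/29) = -1 → non-residue.
(25/29) = +1 → QR.
Total quadratic residues among the 7: 4.

4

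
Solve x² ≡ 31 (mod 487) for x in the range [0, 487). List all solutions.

121, 366

Since 487 ≡ 3 (mod 4), a square root of 31 is 31^((487+1)/4) = 31^122 mod 487.
Repeated squaring: 31^2≡474, 31^4≡169, 31^8≡315, 31^16≡364, 31^32≡32, 31^64≡50 (mod 487).
31^122 = 31^(64+32+16+8+2) ≡ 121 (mod 487).
Check: 121² = 14641 ≡ 31 (mod 487). The two roots are 121 and 366.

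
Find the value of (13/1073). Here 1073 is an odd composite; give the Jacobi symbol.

Reciprocity: 13 ≡ 1 and 1073 ≡ 1 (mod 4), so (13/1073) = +(1073/13).
Reduce top mod 13: now compute (7/13).
Reciprocity: 7 ≡ 3 and 13 ≡ 1 (mod 4), so (7/13) = +(13/7).
Reduce top mod 7: now compute (6/7).
Pull out 2: since 7 ≡ 7 (mod 8), (2/7) = +1.
Reciprocity: 3 ≡ 3 and 7 ≡ 3 (mod 4), so (3/7) = −(7/3).
Reduce top mod 3: now compute (1/3).
Reached (1/3) = 1. Collecting the sign flips along the way, the symbol is -1.

-1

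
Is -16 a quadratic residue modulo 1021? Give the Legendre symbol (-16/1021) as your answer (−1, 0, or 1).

1

First reduce: -16 ≡ 1005 (mod 1021).
Reciprocity: 1005 ≡ 1 and 1021 ≡ 1 (mod 4), so (1005/1021) = +(1021/1005).
Reduce top mod 1005: now compute (16/1005).
Pull out 2^4: since 1005 ≡ 5 (mod 8), (2/1005) = -1, so (2/1005)^4 = +1.
Reached (1/1005) = 1. Collecting the sign flips along the way, the symbol is +1.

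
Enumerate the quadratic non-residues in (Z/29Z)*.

2 3 8 10 11 12 14 15 17 18 19 21 26 27

Square k = 1,…,14 (k and 29−k give the same square):
1²=1, 2²=4, 3²=9, 4²=16, 5²=25, 6²≡7, 7²≡20, 8²≡6, 9²≡23, 10²≡13, 11²≡5, 12²≡28, 13²≡24, 14²≡22 (mod 29).
The residues are {1, 4, 5, 6, 7, 9, 13, 16, 20, 22, 23, 24, 25, 28}; the non-residues are the remaining 14 nonzero classes.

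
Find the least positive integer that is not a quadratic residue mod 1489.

(2/1489) = +1, so 2 is a residue.
(3/1489) = +1, so 3 is a residue.
(4/1489) = +1, so 4 is a residue.
(5/1489) = +1, so 5 is a residue.
(6/1489) = +1, so 6 is a residue.
(7/1489) = −1, so 7 is the smallest positive non-residue mod 1489.

7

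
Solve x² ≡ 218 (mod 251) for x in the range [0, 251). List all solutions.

59, 192

Since 251 ≡ 3 (mod 4), a square root of 218 is 218^((251+1)/4) = 218^63 mod 251.
Repeated squaring: 218^2≡85, 218^4≡197, 218^8≡155, 218^16≡180, 218^32≡21 (mod 251).
218^63 = 218^(32+16+8+4+2+1) ≡ 192 (mod 251).
Check: 192² = 36864 ≡ 218 (mod 251). The two roots are 59 and 192.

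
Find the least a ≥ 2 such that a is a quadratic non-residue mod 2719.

3

(2/2719) = +1, so 2 is a residue.
(3/2719) = −1, so 3 is the smallest positive non-residue mod 2719.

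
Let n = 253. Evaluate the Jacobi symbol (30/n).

1

Pull out 2: since 253 ≡ 5 (mod 8), (2/253) = -1.
Reciprocity: 15 ≡ 3 and 253 ≡ 1 (mod 4), so (15/253) = +(253/15).
Reduce top mod 15: now compute (13/15).
Reciprocity: 13 ≡ 1 and 15 ≡ 3 (mod 4), so (13/15) = +(15/13).
Reduce top mod 13: now compute (2/13).
Pull out 2: since 13 ≡ 5 (mod 8), (2/13) = -1.
Reached (1/13) = 1. Collecting the sign flips along the way, the symbol is +1.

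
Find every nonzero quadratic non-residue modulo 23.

5, 7, 10, 11, 14, 15, 17, 19, 20, 21, 22

Square k = 1,…,11 (k and 23−k give the same square):
1²=1, 2²=4, 3²=9, 4²=16, 5²≡2, 6²≡13, 7²≡3, 8²≡18, 9²≡12, 10²≡8, 11²≡6 (mod 23).
The residues are {1, 2, 3, 4, 6, 8, 9, 12, 13, 16, 18}; the non-residues are the remaining 11 nonzero classes.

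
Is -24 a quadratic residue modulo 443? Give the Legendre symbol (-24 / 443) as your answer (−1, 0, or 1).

1

First reduce: -24 ≡ 419 (mod 443).
Reciprocity: 419 ≡ 3 and 443 ≡ 3 (mod 4), so (419/443) = −(443/419).
Reduce top mod 419: now compute (24/419).
Pull out 2^3: since 419 ≡ 3 (mod 8), (2/419) = -1, so (2/419)^3 = -1.
Reciprocity: 3 ≡ 3 and 419 ≡ 3 (mod 4), so (3/419) = −(419/3).
Reduce top mod 3: now compute (2/3).
Pull out 2: since 3 ≡ 3 (mod 8), (2/3) = -1.
Reached (1/3) = 1. Collecting the sign flips along the way, the symbol is +1.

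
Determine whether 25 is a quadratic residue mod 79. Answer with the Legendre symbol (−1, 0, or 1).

1

Reciprocity: 25 ≡ 1 and 79 ≡ 3 (mod 4), so (25/79) = +(79/25).
Reduce top mod 25: now compute (4/25).
Pull out 2^2: since 25 ≡ 1 (mod 8), (2/25) = +1, so (2/25)^2 = +1.
Reached (1/25) = 1. Collecting the sign flips along the way, the symbol is +1.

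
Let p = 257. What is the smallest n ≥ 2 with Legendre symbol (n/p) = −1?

(2/257) = +1, so 2 is a residue.
(3/257) = −1, so 3 is the smallest positive non-residue mod 257.

3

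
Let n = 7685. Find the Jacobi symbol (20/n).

0

Pull out 2^2: since 7685 ≡ 5 (mod 8), (2/7685) = -1, so (2/7685)^2 = +1.
Reciprocity: 5 ≡ 1 and 7685 ≡ 1 (mod 4), so (5/7685) = +(7685/5).
Reduce top mod 5: now compute (0/5).
Top reduces to 0: gcd > 1, so the symbol is 0.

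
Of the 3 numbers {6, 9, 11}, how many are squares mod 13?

(6/13) = -1 → non-residue.
(9/13) = +1 → QR.
(11/13) = -1 → non-residue.
Total quadratic residues among the 3: 1.

1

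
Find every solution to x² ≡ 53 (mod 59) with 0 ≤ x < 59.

Since 59 ≡ 3 (mod 4), a square root of 53 is 53^((59+1)/4) = 53^15 mod 59.
Repeated squaring: 53^2≡36, 53^4≡57, 53^8≡4 (mod 59).
53^15 = 53^(8+4+2+1) ≡ 17 (mod 59).
Check: 17² = 289 ≡ 53 (mod 59). The two roots are 17 and 42.

17, 42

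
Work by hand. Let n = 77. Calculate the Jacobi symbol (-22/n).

0

First reduce: -22 ≡ 55 (mod 77).
Reciprocity: 55 ≡ 3 and 77 ≡ 1 (mod 4), so (55/77) = +(77/55).
Reduce top mod 55: now compute (22/55).
Pull out 2: since 55 ≡ 7 (mod 8), (2/55) = +1.
Reciprocity: 11 ≡ 3 and 55 ≡ 3 (mod 4), so (11/55) = −(55/11).
Reduce top mod 11: now compute (0/11).
Top reduces to 0: gcd > 1, so the symbol is 0.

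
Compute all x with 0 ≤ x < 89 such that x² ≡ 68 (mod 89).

89 ≡ 1 (mod 4), so we find a root by search.
Trying successive values, 35² = 1225 ≡ 68 (mod 89). The other root is 89 − 35 = 54.

35, 54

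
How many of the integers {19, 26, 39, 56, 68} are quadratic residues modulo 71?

(19/71) = +1 → QR.
(26/71) = -1 → non-residue.
(39/71) = -1 → non-residue.
(56/71) = -1 → non-residue.
(68/71) = -1 → non-residue.
Total quadratic residues among the 5: 1.

1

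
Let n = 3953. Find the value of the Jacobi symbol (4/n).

1

Pull out 2^2: since 3953 ≡ 1 (mod 8), (2/3953) = +1, so (2/3953)^2 = +1.
Reached (1/3953) = 1. Collecting the sign flips along the way, the symbol is +1.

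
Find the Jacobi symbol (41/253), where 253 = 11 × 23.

Reciprocity: 41 ≡ 1 and 253 ≡ 1 (mod 4), so (41/253) = +(253/41).
Reduce top mod 41: now compute (7/41).
Reciprocity: 7 ≡ 3 and 41 ≡ 1 (mod 4), so (7/41) = +(41/7).
Reduce top mod 7: now compute (6/7).
Pull out 2: since 7 ≡ 7 (mod 8), (2/7) = +1.
Reciprocity: 3 ≡ 3 and 7 ≡ 3 (mod 4), so (3/7) = −(7/3).
Reduce top mod 3: now compute (1/3).
Reached (1/3) = 1. Collecting the sign flips along the way, the symbol is -1.

-1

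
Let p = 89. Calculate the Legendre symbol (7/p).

-1

Reciprocity: 7 ≡ 3 and 89 ≡ 1 (mod 4), so (7/89) = +(89/7).
Reduce top mod 7: now compute (5/7).
Reciprocity: 5 ≡ 1 and 7 ≡ 3 (mod 4), so (5/7) = +(7/5).
Reduce top mod 5: now compute (2/5).
Pull out 2: since 5 ≡ 5 (mod 8), (2/5) = -1.
Reached (1/5) = 1. Collecting the sign flips along the way, the symbol is -1.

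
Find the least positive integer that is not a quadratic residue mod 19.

(2/19) = −1, so 2 is the smallest positive non-residue mod 19.

2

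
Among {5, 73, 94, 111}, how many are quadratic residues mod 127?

(5/127) = -1 → non-residue.
(73/127) = +1 → QR.
(94/127) = +1 → QR.
(111/127) = -1 → non-residue.
Total quadratic residues among the 4: 2.

2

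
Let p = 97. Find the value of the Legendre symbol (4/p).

1

Pull out 2^2: since 97 ≡ 1 (mod 8), (2/97) = +1, so (2/97)^2 = +1.
Reached (1/97) = 1. Collecting the sign flips along the way, the symbol is +1.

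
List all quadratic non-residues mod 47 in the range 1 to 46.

Square k = 1,…,23 (k and 47−k give the same square):
1²=1, 2²=4, 3²=9, 4²=16, 5²=25, 6²=36, 7²≡2, 8²≡17, 9²≡34, 10²≡6, 11²≡27, 12²≡3, 13²≡28, 14²≡8, 15²≡37, 16²≡21, 17²≡7, 18²≡42, 19²≡32, 20²≡24, 21²≡18, 22²≡14, 23²≡12 (mod 47).
The residues are {1, 2, 3, 4, 6, 7, 8, 9, 12, 14, 16, 17, 18, 21, 24, 25, 27, 28, 32, 34, 36, 37, 42}; the non-residues are the remaining 23 nonzero classes.

5, 10, 11, 13, 15, 19, 20, 22, 23, 26, 29, 30, 31, 33, 35, 38, 39, 40, 41, 43, 44, 45, 46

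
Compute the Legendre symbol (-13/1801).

-1

First reduce: -13 ≡ 1788 (mod 1801).
Pull out 2^2: since 1801 ≡ 1 (mod 8), (2/1801) = +1, so (2/1801)^2 = +1.
Reciprocity: 447 ≡ 3 and 1801 ≡ 1 (mod 4), so (447/1801) = +(1801/447).
Reduce top mod 447: now compute (13/447).
Reciprocity: 13 ≡ 1 and 447 ≡ 3 (mod 4), so (13/447) = +(447/13).
Reduce top mod 13: now compute (5/13).
Reciprocity: 5 ≡ 1 and 13 ≡ 1 (mod 4), so (5/13) = +(13/5).
Reduce top mod 5: now compute (3/5).
Reciprocity: 3 ≡ 3 and 5 ≡ 1 (mod 4), so (3/5) = +(5/3).
Reduce top mod 3: now compute (2/3).
Pull out 2: since 3 ≡ 3 (mod 8), (2/3) = -1.
Reached (1/3) = 1. Collecting the sign flips along the way, the symbol is -1.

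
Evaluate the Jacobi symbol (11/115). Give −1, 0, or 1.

Reciprocity: 11 ≡ 3 and 115 ≡ 3 (mod 4), so (11/115) = −(115/11).
Reduce top mod 11: now compute (5/11).
Reciprocity: 5 ≡ 1 and 11 ≡ 3 (mod 4), so (5/11) = +(11/5).
Reduce top mod 5: now compute (1/5).
Reached (1/5) = 1. Collecting the sign flips along the way, the symbol is -1.

-1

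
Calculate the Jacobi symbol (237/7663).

Reciprocity: 237 ≡ 1 and 7663 ≡ 3 (mod 4), so (237/7663) = +(7663/237).
Reduce top mod 237: now compute (79/237).
Reciprocity: 79 ≡ 3 and 237 ≡ 1 (mod 4), so (79/237) = +(237/79).
Reduce top mod 79: now compute (0/79).
Top reduces to 0: gcd > 1, so the symbol is 0.

0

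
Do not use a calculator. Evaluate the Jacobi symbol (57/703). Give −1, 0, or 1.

0

Reciprocity: 57 ≡ 1 and 703 ≡ 3 (mod 4), so (57/703) = +(703/57).
Reduce top mod 57: now compute (19/57).
Reciprocity: 19 ≡ 3 and 57 ≡ 1 (mod 4), so (19/57) = +(57/19).
Reduce top mod 19: now compute (0/19).
Top reduces to 0: gcd > 1, so the symbol is 0.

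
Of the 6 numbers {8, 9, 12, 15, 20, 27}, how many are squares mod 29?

(8/29) = -1 → non-residue.
(9/29) = +1 → QR.
(12/29) = -1 → non-residue.
(15/29) = -1 → non-residue.
(20/29) = +1 → QR.
(27/29) = -1 → non-residue.
Total quadratic residues among the 6: 2.

2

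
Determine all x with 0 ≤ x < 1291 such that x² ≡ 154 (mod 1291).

Since 1291 ≡ 3 (mod 4), a square root of 154 is 154^((1291+1)/4) = 154^323 mod 1291.
Repeated squaring: 154^2≡478, 154^4≡1268, 154^8≡529, 154^16≡985, 154^32≡684, 154^64≡514, 154^128≡832, 154^256≡248 (mod 1291).
154^323 = 154^(256+64+2+1) ≡ 612 (mod 1291).
Check: 612² = 374544 ≡ 154 (mod 1291). The two roots are 612 and 679.

612, 679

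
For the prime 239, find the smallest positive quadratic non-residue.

(2/239) = +1, so 2 is a residue.
(3/239) = +1, so 3 is a residue.
(4/239) = +1, so 4 is a residue.
(5/239) = +1, so 5 is a residue.
(6/239) = +1, so 6 is a residue.
(7/239) = −1, so 7 is the smallest positive non-residue mod 239.

7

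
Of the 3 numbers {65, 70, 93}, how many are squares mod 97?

(65/97) = +1 → QR.
(70/97) = +1 → QR.
(93/97) = +1 → QR.
Total quadratic residues among the 3: 3.

3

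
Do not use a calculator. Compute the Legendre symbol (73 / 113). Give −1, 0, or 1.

-1

Reciprocity: 73 ≡ 1 and 113 ≡ 1 (mod 4), so (73/113) = +(113/73).
Reduce top mod 73: now compute (40/73).
Pull out 2^3: since 73 ≡ 1 (mod 8), (2/73) = +1, so (2/73)^3 = +1.
Reciprocity: 5 ≡ 1 and 73 ≡ 1 (mod 4), so (5/73) = +(73/5).
Reduce top mod 5: now compute (3/5).
Reciprocity: 3 ≡ 3 and 5 ≡ 1 (mod 4), so (3/5) = +(5/3).
Reduce top mod 3: now compute (2/3).
Pull out 2: since 3 ≡ 3 (mod 8), (2/3) = -1.
Reached (1/3) = 1. Collecting the sign flips along the way, the symbol is -1.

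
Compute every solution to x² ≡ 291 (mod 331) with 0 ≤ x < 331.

136, 195

Since 331 ≡ 3 (mod 4), a square root of 291 is 291^((331+1)/4) = 291^83 mod 331.
Repeated squaring: 291^2≡276, 291^4≡46, 291^8≡130, 291^16≡19, 291^32≡30, 291^64≡238 (mod 331).
291^83 = 291^(64+16+2+1) ≡ 195 (mod 331).
Check: 195² = 38025 ≡ 291 (mod 331). The two roots are 136 and 195.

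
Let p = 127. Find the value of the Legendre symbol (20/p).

-1

Euler's criterion: (20/127) ≡ 20^63 (mod 127).
20^2 ≡ 19 (mod 127)
20^4 ≡ 107 (mod 127)
20^8 ≡ 19 (mod 127)
20^16 ≡ 107 (mod 127)
20^32 ≡ 19 (mod 127)
20^63 = 20^(32+16+8+4+2+1) ≡ 126 (mod 127).
Result is 126 ≡ −1, so (20/127) = −1.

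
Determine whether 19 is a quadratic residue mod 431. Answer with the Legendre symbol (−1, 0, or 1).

Euler's criterion: (19/431) ≡ 19^215 (mod 431).
19^2 ≡ 361 (mod 431)
19^4 ≡ 159 (mod 431)
19^8 ≡ 283 (mod 431)
19^16 ≡ 354 (mod 431)
19^32 ≡ 326 (mod 431)
19^64 ≡ 250 (mod 431)
19^128 ≡ 5 (mod 431)
19^215 = 19^(128+64+16+4+2+1) ≡ 1 (mod 431).
Result is 1, so (19/431) = 1.

1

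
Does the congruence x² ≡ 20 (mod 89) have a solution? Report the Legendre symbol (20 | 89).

Pull out 2^2: since 89 ≡ 1 (mod 8), (2/89) = +1, so (2/89)^2 = +1.
Reciprocity: 5 ≡ 1 and 89 ≡ 1 (mod 4), so (5/89) = +(89/5).
Reduce top mod 5: now compute (4/5).
Pull out 2^2: since 5 ≡ 5 (mod 8), (2/5) = -1, so (2/5)^2 = +1.
Reached (1/5) = 1. Collecting the sign flips along the way, the symbol is +1.

1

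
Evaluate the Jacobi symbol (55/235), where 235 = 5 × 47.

Reciprocity: 55 ≡ 3 and 235 ≡ 3 (mod 4), so (55/235) = −(235/55).
Reduce top mod 55: now compute (15/55).
Reciprocity: 15 ≡ 3 and 55 ≡ 3 (mod 4), so (15/55) = −(55/15).
Reduce top mod 15: now compute (10/15).
Pull out 2: since 15 ≡ 7 (mod 8), (2/15) = +1.
Reciprocity: 5 ≡ 1 and 15 ≡ 3 (mod 4), so (5/15) = +(15/5).
Reduce top mod 5: now compute (0/5).
Top reduces to 0: gcd > 1, so the symbol is 0.

0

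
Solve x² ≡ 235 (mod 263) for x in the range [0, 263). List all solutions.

Since 263 ≡ 3 (mod 4), a square root of 235 is 235^((263+1)/4) = 235^66 mod 263.
Repeated squaring: 235^2≡258, 235^4≡25, 235^8≡99, 235^16≡70, 235^32≡166, 235^64≡204 (mod 263).
235^66 = 235^(64+2) ≡ 32 (mod 263).
Check: 32² = 1024 ≡ 235 (mod 263). The two roots are 32 and 231.

32, 231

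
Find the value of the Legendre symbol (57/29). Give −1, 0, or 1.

1

First reduce: 57 ≡ 28 (mod 29).
Pull out 2^2: since 29 ≡ 5 (mod 8), (2/29) = -1, so (2/29)^2 = +1.
Reciprocity: 7 ≡ 3 and 29 ≡ 1 (mod 4), so (7/29) = +(29/7).
Reduce top mod 7: now compute (1/7).
Reached (1/7) = 1. Collecting the sign flips along the way, the symbol is +1.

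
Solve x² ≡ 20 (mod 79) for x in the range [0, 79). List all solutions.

39, 40

Since 79 ≡ 3 (mod 4), a square root of 20 is 20^((79+1)/4) = 20^20 mod 79.
Repeated squaring: 20^2≡5, 20^4≡25, 20^8≡72, 20^16≡49 (mod 79).
20^20 = 20^(16+4) ≡ 40 (mod 79).
Check: 40² = 1600 ≡ 20 (mod 79). The two roots are 39 and 40.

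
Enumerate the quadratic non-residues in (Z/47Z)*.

Square k = 1,…,23 (k and 47−k give the same square):
1²=1, 2²=4, 3²=9, 4²=16, 5²=25, 6²=36, 7²≡2, 8²≡17, 9²≡34, 10²≡6, 11²≡27, 12²≡3, 13²≡28, 14²≡8, 15²≡37, 16²≡21, 17²≡7, 18²≡42, 19²≡32, 20²≡24, 21²≡18, 22²≡14, 23²≡12 (mod 47).
The residues are {1, 2, 3, 4, 6, 7, 8, 9, 12, 14, 16, 17, 18, 21, 24, 25, 27, 28, 32, 34, 36, 37, 42}; the non-residues are the remaining 23 nonzero classes.

5 10 11 13 15 19 20 22 23 26 29 30 31 33 35 38 39 40 41 43 44 45 46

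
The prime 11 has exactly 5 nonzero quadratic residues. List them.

Square k = 1,…,5 (k and 11−k give the same square):
1²=1, 2²=4, 3²=9, 4²≡5, 5²≡3 (mod 11).
So the quadratic residues mod 11 are {1, 3, 4, 5, 9}.

1 3 4 5 9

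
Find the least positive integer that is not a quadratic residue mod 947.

(2/947) = −1, so 2 is the smallest positive non-residue mod 947.

2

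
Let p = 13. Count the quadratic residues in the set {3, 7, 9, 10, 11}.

(3/13) = +1 → QR.
(7/13) = -1 → non-residue.
(9/13) = +1 → QR.
(10/13) = +1 → QR.
(11/13) = -1 → non-residue.
Total quadratic residues among the 5: 3.

3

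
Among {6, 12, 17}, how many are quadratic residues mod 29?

1

(6/29) = +1 → QR.
(12/29) = -1 → non-residue.
(17/29) = -1 → non-residue.
Total quadratic residues among the 3: 1.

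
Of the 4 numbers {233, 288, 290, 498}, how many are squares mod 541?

(233/541) = -1 → non-residue.
(288/541) = -1 → non-residue.
(290/541) = +1 → QR.
(498/541) = +1 → QR.
Total quadratic residues among the 4: 2.

2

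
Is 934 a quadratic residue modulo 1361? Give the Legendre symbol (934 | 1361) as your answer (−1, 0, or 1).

Pull out 2: since 1361 ≡ 1 (mod 8), (2/1361) = +1.
Reciprocity: 467 ≡ 3 and 1361 ≡ 1 (mod 4), so (467/1361) = +(1361/467).
Reduce top mod 467: now compute (427/467).
Reciprocity: 427 ≡ 3 and 467 ≡ 3 (mod 4), so (427/467) = −(467/427).
Reduce top mod 427: now compute (40/427).
Pull out 2^3: since 427 ≡ 3 (mod 8), (2/427) = -1, so (2/427)^3 = -1.
Reciprocity: 5 ≡ 1 and 427 ≡ 3 (mod 4), so (5/427) = +(427/5).
Reduce top mod 5: now compute (2/5).
Pull out 2: since 5 ≡ 5 (mod 8), (2/5) = -1.
Reached (1/5) = 1. Collecting the sign flips along the way, the symbol is -1.

-1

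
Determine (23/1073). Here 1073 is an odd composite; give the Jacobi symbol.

Reciprocity: 23 ≡ 3 and 1073 ≡ 1 (mod 4), so (23/1073) = +(1073/23).
Reduce top mod 23: now compute (15/23).
Reciprocity: 15 ≡ 3 and 23 ≡ 3 (mod 4), so (15/23) = −(23/15).
Reduce top mod 15: now compute (8/15).
Pull out 2^3: since 15 ≡ 7 (mod 8), (2/15) = +1, so (2/15)^3 = +1.
Reached (1/15) = 1. Collecting the sign flips along the way, the symbol is -1.

-1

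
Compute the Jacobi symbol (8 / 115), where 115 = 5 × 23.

-1

Pull out 2^3: since 115 ≡ 3 (mod 8), (2/115) = -1, so (2/115)^3 = -1.
Reached (1/115) = 1. Collecting the sign flips along the way, the symbol is -1.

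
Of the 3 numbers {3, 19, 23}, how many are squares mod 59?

(3/59) = +1 → QR.
(19/59) = +1 → QR.
(23/59) = -1 → non-residue.
Total quadratic residues among the 3: 2.

2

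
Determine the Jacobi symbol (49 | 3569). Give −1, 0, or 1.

Reciprocity: 49 ≡ 1 and 3569 ≡ 1 (mod 4), so (49/3569) = +(3569/49).
Reduce top mod 49: now compute (41/49).
Reciprocity: 41 ≡ 1 and 49 ≡ 1 (mod 4), so (41/49) = +(49/41).
Reduce top mod 41: now compute (8/41).
Pull out 2^3: since 41 ≡ 1 (mod 8), (2/41) = +1, so (2/41)^3 = +1.
Reached (1/41) = 1. Collecting the sign flips along the way, the symbol is +1.

1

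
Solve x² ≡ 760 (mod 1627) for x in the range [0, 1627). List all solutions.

769, 858

Since 1627 ≡ 3 (mod 4), a square root of 760 is 760^((1627+1)/4) = 760^407 mod 1627.
Repeated squaring: 760^2≡15, 760^4≡225, 760^8≡188, 760^16≡1177, 760^32≡752, 760^64≡935, 760^128≡526, 760^256≡86 (mod 1627).
760^407 = 760^(256+128+16+4+2+1) ≡ 769 (mod 1627).
Check: 769² = 591361 ≡ 760 (mod 1627). The two roots are 769 and 858.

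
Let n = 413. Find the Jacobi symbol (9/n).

Reciprocity: 9 ≡ 1 and 413 ≡ 1 (mod 4), so (9/413) = +(413/9).
Reduce top mod 9: now compute (8/9).
Pull out 2^3: since 9 ≡ 1 (mod 8), (2/9) = +1, so (2/9)^3 = +1.
Reached (1/9) = 1. Collecting the sign flips along the way, the symbol is +1.

1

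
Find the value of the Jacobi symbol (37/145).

1

Reciprocity: 37 ≡ 1 and 145 ≡ 1 (mod 4), so (37/145) = +(145/37).
Reduce top mod 37: now compute (34/37).
Pull out 2: since 37 ≡ 5 (mod 8), (2/37) = -1.
Reciprocity: 17 ≡ 1 and 37 ≡ 1 (mod 4), so (17/37) = +(37/17).
Reduce top mod 17: now compute (3/17).
Reciprocity: 3 ≡ 3 and 17 ≡ 1 (mod 4), so (3/17) = +(17/3).
Reduce top mod 3: now compute (2/3).
Pull out 2: since 3 ≡ 3 (mod 8), (2/3) = -1.
Reached (1/3) = 1. Collecting the sign flips along the way, the symbol is +1.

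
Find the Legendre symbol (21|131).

1

Euler's criterion: (21/131) ≡ 21^65 (mod 131).
21^2 ≡ 48 (mod 131)
21^4 ≡ 77 (mod 131)
21^8 ≡ 34 (mod 131)
21^16 ≡ 108 (mod 131)
21^32 ≡ 5 (mod 131)
21^64 ≡ 25 (mod 131)
21^65 = 21^(64+1) ≡ 1 (mod 131).
Result is 1, so (21/131) = 1.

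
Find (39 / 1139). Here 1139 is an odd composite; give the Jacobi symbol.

-1

Reciprocity: 39 ≡ 3 and 1139 ≡ 3 (mod 4), so (39/1139) = −(1139/39).
Reduce top mod 39: now compute (8/39).
Pull out 2^3: since 39 ≡ 7 (mod 8), (2/39) = +1, so (2/39)^3 = +1.
Reached (1/39) = 1. Collecting the sign flips along the way, the symbol is -1.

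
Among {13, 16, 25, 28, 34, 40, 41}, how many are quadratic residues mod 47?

(13/47) = -1 → non-residue.
(16/47) = +1 → QR.
(25/47) = +1 → QR.
(28/47) = +1 → QR.
(34/47) = +1 → QR.
(40/47) = -1 → non-residue.
(41/47) = -1 → non-residue.
Total quadratic residues among the 7: 4.

4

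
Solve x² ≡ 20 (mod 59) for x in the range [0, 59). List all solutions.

16, 43

Since 59 ≡ 3 (mod 4), a square root of 20 is 20^((59+1)/4) = 20^15 mod 59.
Repeated squaring: 20^2≡46, 20^4≡51, 20^8≡5 (mod 59).
20^15 = 20^(8+4+2+1) ≡ 16 (mod 59).
Check: 16² = 256 ≡ 20 (mod 59). The two roots are 16 and 43.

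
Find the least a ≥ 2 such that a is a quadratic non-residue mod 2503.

3

(2/2503) = +1, so 2 is a residue.
(3/2503) = −1, so 3 is the smallest positive non-residue mod 2503.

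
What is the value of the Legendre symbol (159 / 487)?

-1

Reciprocity: 159 ≡ 3 and 487 ≡ 3 (mod 4), so (159/487) = −(487/159).
Reduce top mod 159: now compute (10/159).
Pull out 2: since 159 ≡ 7 (mod 8), (2/159) = +1.
Reciprocity: 5 ≡ 1 and 159 ≡ 3 (mod 4), so (5/159) = +(159/5).
Reduce top mod 5: now compute (4/5).
Pull out 2^2: since 5 ≡ 5 (mod 8), (2/5) = -1, so (2/5)^2 = +1.
Reached (1/5) = 1. Collecting the sign flips along the way, the symbol is -1.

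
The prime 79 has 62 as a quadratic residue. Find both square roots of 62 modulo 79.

Since 79 ≡ 3 (mod 4), a square root of 62 is 62^((79+1)/4) = 62^20 mod 79.
Repeated squaring: 62^2≡52, 62^4≡18, 62^8≡8, 62^16≡64 (mod 79).
62^20 = 62^(16+4) ≡ 46 (mod 79).
Check: 46² = 2116 ≡ 62 (mod 79). The two roots are 33 and 46.

33, 46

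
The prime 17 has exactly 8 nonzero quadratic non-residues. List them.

3,5,6,7,10,11,12,14

Square k = 1,…,8 (k and 17−k give the same square):
1²=1, 2²=4, 3²=9, 4²=16, 5²≡8, 6²≡2, 7²≡15, 8²≡13 (mod 17).
The residues are {1, 2, 4, 8, 9, 13, 15, 16}; the non-residues are the remaining 8 nonzero classes.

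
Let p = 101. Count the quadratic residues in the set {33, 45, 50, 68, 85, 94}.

(33/101) = +1 → QR.
(45/101) = +1 → QR.
(50/101) = -1 → non-residue.
(68/101) = +1 → QR.
(85/101) = +1 → QR.
(94/101) = -1 → non-residue.
Total quadratic residues among the 6: 4.

4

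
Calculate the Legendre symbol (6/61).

-1

Pull out 2: since 61 ≡ 5 (mod 8), (2/61) = -1.
Reciprocity: 3 ≡ 3 and 61 ≡ 1 (mod 4), so (3/61) = +(61/3).
Reduce top mod 3: now compute (1/3).
Reached (1/3) = 1. Collecting the sign flips along the way, the symbol is -1.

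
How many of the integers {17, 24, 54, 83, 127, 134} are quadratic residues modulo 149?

(17/149) = +1 → QR.
(24/149) = +1 → QR.
(54/149) = +1 → QR.
(83/149) = -1 → non-residue.
(127/149) = +1 → QR.
(134/149) = -1 → non-residue.
Total quadratic residues among the 6: 4.

4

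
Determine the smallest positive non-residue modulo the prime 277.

(2/277) = −1, so 2 is the smallest positive non-residue mod 277.

2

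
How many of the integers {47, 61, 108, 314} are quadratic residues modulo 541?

3

(47/541) = +1 → QR.
(61/541) = -1 → non-residue.
(108/541) = +1 → QR.
(314/541) = +1 → QR.
Total quadratic residues among the 4: 3.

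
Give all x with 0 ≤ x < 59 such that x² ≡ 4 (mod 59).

2, 57

Since 59 ≡ 3 (mod 4), a square root of 4 is 4^((59+1)/4) = 4^15 mod 59.
Repeated squaring: 4^2≡16, 4^4≡20, 4^8≡46 (mod 59).
4^15 = 4^(8+4+2+1) ≡ 57 (mod 59).
Check: 57² = 3249 ≡ 4 (mod 59). The two roots are 2 and 57.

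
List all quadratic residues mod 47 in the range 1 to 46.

Square k = 1,…,23 (k and 47−k give the same square):
1²=1, 2²=4, 3²=9, 4²=16, 5²=25, 6²=36, 7²≡2, 8²≡17, 9²≡34, 10²≡6, 11²≡27, 12²≡3, 13²≡28, 14²≡8, 15²≡37, 16²≡21, 17²≡7, 18²≡42, 19²≡32, 20²≡24, 21²≡18, 22²≡14, 23²≡12 (mod 47).
So the quadratic residues mod 47 are {1, 2, 3, 4, 6, 7, 8, 9, 12, 14, 16, 17, 18, 21, 24, 25, 27, 28, 32, 34, 36, 37, 42}.

1, 2, 3, 4, 6, 7, 8, 9, 12, 14, 16, 17, 18, 21, 24, 25, 27, 28, 32, 34, 36, 37, 42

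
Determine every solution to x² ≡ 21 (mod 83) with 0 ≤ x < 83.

41, 42

Since 83 ≡ 3 (mod 4), a square root of 21 is 21^((83+1)/4) = 21^21 mod 83.
Repeated squaring: 21^2≡26, 21^4≡12, 21^8≡61, 21^16≡69 (mod 83).
21^21 = 21^(16+4+1) ≡ 41 (mod 83).
Check: 41² = 1681 ≡ 21 (mod 83). The two roots are 41 and 42.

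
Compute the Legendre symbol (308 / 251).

-1

First reduce: 308 ≡ 57 (mod 251).
Reciprocity: 57 ≡ 1 and 251 ≡ 3 (mod 4), so (57/251) = +(251/57).
Reduce top mod 57: now compute (23/57).
Reciprocity: 23 ≡ 3 and 57 ≡ 1 (mod 4), so (23/57) = +(57/23).
Reduce top mod 23: now compute (11/23).
Reciprocity: 11 ≡ 3 and 23 ≡ 3 (mod 4), so (11/23) = −(23/11).
Reduce top mod 11: now compute (1/11).
Reached (1/11) = 1. Collecting the sign flips along the way, the symbol is -1.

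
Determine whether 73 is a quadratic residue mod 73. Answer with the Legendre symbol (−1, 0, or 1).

0

First reduce: 73 ≡ 0 (mod 73).
Top reduces to 0: gcd > 1, so the symbol is 0.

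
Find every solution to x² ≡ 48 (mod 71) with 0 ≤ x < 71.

30, 41

Since 71 ≡ 3 (mod 4), a square root of 48 is 48^((71+1)/4) = 48^18 mod 71.
Repeated squaring: 48^2≡32, 48^4≡30, 48^8≡48, 48^16≡32 (mod 71).
48^18 = 48^(16+2) ≡ 30 (mod 71).
Check: 30² = 900 ≡ 48 (mod 71). The two roots are 30 and 41.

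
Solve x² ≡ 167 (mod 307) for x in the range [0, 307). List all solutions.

Since 307 ≡ 3 (mod 4), a square root of 167 is 167^((307+1)/4) = 167^77 mod 307.
Repeated squaring: 167^2≡259, 167^4≡155, 167^8≡79, 167^16≡101, 167^32≡70, 167^64≡295 (mod 307).
167^77 = 167^(64+8+4+1) ≡ 144 (mod 307).
Check: 144² = 20736 ≡ 167 (mod 307). The two roots are 144 and 163.

144, 163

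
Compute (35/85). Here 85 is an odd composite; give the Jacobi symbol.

Reciprocity: 35 ≡ 3 and 85 ≡ 1 (mod 4), so (35/85) = +(85/35).
Reduce top mod 35: now compute (15/35).
Reciprocity: 15 ≡ 3 and 35 ≡ 3 (mod 4), so (15/35) = −(35/15).
Reduce top mod 15: now compute (5/15).
Reciprocity: 5 ≡ 1 and 15 ≡ 3 (mod 4), so (5/15) = +(15/5).
Reduce top mod 5: now compute (0/5).
Top reduces to 0: gcd > 1, so the symbol is 0.

0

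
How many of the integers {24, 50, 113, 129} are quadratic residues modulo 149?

3

(24/149) = +1 → QR.
(50/149) = -1 → non-residue.
(113/149) = +1 → QR.
(129/149) = +1 → QR.
Total quadratic residues among the 4: 3.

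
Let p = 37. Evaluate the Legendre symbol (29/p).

Reciprocity: 29 ≡ 1 and 37 ≡ 1 (mod 4), so (29/37) = +(37/29).
Reduce top mod 29: now compute (8/29).
Pull out 2^3: since 29 ≡ 5 (mod 8), (2/29) = -1, so (2/29)^3 = -1.
Reached (1/29) = 1. Collecting the sign flips along the way, the symbol is -1.

-1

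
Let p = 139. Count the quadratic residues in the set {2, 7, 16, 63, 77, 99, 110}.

(2/139) = -1 → non-residue.
(7/139) = +1 → QR.
(16/139) = +1 → QR.
(63/139) = +1 → QR.
(77/139) = +1 → QR.
(99/139) = +1 → QR.
(110/139) = -1 → non-residue.
Total quadratic residues among the 7: 5.

5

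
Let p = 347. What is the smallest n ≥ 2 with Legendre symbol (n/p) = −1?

2

(2/347) = −1, so 2 is the smallest positive non-residue mod 347.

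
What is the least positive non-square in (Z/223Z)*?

(2/223) = +1, so 2 is a residue.
(3/223) = −1, so 3 is the smallest positive non-residue mod 223.

3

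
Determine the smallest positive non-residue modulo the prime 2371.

(2/2371) = −1, so 2 is the smallest positive non-residue mod 2371.

2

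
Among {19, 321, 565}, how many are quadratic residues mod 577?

3

(19/577) = +1 → QR.
(321/577) = +1 → QR.
(565/577) = +1 → QR.
Total quadratic residues among the 3: 3.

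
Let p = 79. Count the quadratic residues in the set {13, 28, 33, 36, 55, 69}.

3

(13/79) = +1 → QR.
(28/79) = -1 → non-residue.
(33/79) = -1 → non-residue.
(36/79) = +1 → QR.
(55/79) = +1 → QR.
(69/79) = -1 → non-residue.
Total quadratic residues among the 6: 3.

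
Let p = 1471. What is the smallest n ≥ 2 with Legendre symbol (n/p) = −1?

3

(2/1471) = +1, so 2 is a residue.
(3/1471) = −1, so 3 is the smallest positive non-residue mod 1471.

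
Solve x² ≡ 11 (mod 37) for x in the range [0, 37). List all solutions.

37 ≡ 1 (mod 4), so we find a root by search.
Trying successive values, 14² = 196 ≡ 11 (mod 37). The other root is 37 − 14 = 23.

14, 23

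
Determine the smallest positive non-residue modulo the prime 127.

(2/127) = +1, so 2 is a residue.
(3/127) = −1, so 3 is the smallest positive non-residue mod 127.

3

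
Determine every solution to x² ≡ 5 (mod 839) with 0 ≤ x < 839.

Since 839 ≡ 3 (mod 4), a square root of 5 is 5^((839+1)/4) = 5^210 mod 839.
Repeated squaring: 5^2≡25, 5^4≡625, 5^8≡490, 5^16≡146, 5^32≡341, 5^64≡499, 5^128≡657 (mod 839).
5^210 = 5^(128+64+16+2) ≡ 683 (mod 839).
Check: 683² = 466489 ≡ 5 (mod 839). The two roots are 156 and 683.

156, 683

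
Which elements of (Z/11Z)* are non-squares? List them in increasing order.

Square k = 1,…,5 (k and 11−k give the same square):
1²=1, 2²=4, 3²=9, 4²≡5, 5²≡3 (mod 11).
The residues are {1, 3, 4, 5, 9}; the non-residues are the remaining 5 nonzero classes.

2,6,7,8,10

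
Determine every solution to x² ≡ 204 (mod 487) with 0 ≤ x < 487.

211, 276

Since 487 ≡ 3 (mod 4), a square root of 204 is 204^((487+1)/4) = 204^122 mod 487.
Repeated squaring: 204^2≡221, 204^4≡141, 204^8≡401, 204^16≡91, 204^32≡2, 204^64≡4 (mod 487).
204^122 = 204^(64+32+16+8+2) ≡ 276 (mod 487).
Check: 276² = 76176 ≡ 204 (mod 487). The two roots are 211 and 276.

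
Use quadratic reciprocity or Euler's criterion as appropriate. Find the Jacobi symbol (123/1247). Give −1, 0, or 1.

Reciprocity: 123 ≡ 3 and 1247 ≡ 3 (mod 4), so (123/1247) = −(1247/123).
Reduce top mod 123: now compute (17/123).
Reciprocity: 17 ≡ 1 and 123 ≡ 3 (mod 4), so (17/123) = +(123/17).
Reduce top mod 17: now compute (4/17).
Pull out 2^2: since 17 ≡ 1 (mod 8), (2/17) = +1, so (2/17)^2 = +1.
Reached (1/17) = 1. Collecting the sign flips along the way, the symbol is -1.

-1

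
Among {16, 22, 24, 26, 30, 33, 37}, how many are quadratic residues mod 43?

2

(16/43) = +1 → QR.
(22/43) = -1 → non-residue.
(24/43) = +1 → QR.
(26/43) = -1 → non-residue.
(30/43) = -1 → non-residue.
(33/43) = -1 → non-residue.
(37/43) = -1 → non-residue.
Total quadratic residues among the 7: 2.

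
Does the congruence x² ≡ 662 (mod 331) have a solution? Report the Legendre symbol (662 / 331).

0

First reduce: 662 ≡ 0 (mod 331).
Top reduces to 0: gcd > 1, so the symbol is 0.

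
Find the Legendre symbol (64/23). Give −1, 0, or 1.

1

First reduce: 64 ≡ 18 (mod 23).
Pull out 2: since 23 ≡ 7 (mod 8), (2/23) = +1.
Reciprocity: 9 ≡ 1 and 23 ≡ 3 (mod 4), so (9/23) = +(23/9).
Reduce top mod 9: now compute (5/9).
Reciprocity: 5 ≡ 1 and 9 ≡ 1 (mod 4), so (5/9) = +(9/5).
Reduce top mod 5: now compute (4/5).
Pull out 2^2: since 5 ≡ 5 (mod 8), (2/5) = -1, so (2/5)^2 = +1.
Reached (1/5) = 1. Collecting the sign flips along the way, the symbol is +1.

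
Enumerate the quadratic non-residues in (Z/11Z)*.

2 6 7 8 10

Square k = 1,…,5 (k and 11−k give the same square):
1²=1, 2²=4, 3²=9, 4²≡5, 5²≡3 (mod 11).
The residues are {1, 3, 4, 5, 9}; the non-residues are the remaining 5 nonzero classes.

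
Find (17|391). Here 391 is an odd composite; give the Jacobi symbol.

0

Reciprocity: 17 ≡ 1 and 391 ≡ 3 (mod 4), so (17/391) = +(391/17).
Reduce top mod 17: now compute (0/17).
Top reduces to 0: gcd > 1, so the symbol is 0.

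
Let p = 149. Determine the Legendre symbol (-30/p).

First reduce: -30 ≡ 119 (mod 149).
Reciprocity: 119 ≡ 3 and 149 ≡ 1 (mod 4), so (119/149) = +(149/119).
Reduce top mod 119: now compute (30/119).
Pull out 2: since 119 ≡ 7 (mod 8), (2/119) = +1.
Reciprocity: 15 ≡ 3 and 119 ≡ 3 (mod 4), so (15/119) = −(119/15).
Reduce top mod 15: now compute (14/15).
Pull out 2: since 15 ≡ 7 (mod 8), (2/15) = +1.
Reciprocity: 7 ≡ 3 and 15 ≡ 3 (mod 4), so (7/15) = −(15/7).
Reduce top mod 7: now compute (1/7).
Reached (1/7) = 1. Collecting the sign flips along the way, the symbol is +1.

1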